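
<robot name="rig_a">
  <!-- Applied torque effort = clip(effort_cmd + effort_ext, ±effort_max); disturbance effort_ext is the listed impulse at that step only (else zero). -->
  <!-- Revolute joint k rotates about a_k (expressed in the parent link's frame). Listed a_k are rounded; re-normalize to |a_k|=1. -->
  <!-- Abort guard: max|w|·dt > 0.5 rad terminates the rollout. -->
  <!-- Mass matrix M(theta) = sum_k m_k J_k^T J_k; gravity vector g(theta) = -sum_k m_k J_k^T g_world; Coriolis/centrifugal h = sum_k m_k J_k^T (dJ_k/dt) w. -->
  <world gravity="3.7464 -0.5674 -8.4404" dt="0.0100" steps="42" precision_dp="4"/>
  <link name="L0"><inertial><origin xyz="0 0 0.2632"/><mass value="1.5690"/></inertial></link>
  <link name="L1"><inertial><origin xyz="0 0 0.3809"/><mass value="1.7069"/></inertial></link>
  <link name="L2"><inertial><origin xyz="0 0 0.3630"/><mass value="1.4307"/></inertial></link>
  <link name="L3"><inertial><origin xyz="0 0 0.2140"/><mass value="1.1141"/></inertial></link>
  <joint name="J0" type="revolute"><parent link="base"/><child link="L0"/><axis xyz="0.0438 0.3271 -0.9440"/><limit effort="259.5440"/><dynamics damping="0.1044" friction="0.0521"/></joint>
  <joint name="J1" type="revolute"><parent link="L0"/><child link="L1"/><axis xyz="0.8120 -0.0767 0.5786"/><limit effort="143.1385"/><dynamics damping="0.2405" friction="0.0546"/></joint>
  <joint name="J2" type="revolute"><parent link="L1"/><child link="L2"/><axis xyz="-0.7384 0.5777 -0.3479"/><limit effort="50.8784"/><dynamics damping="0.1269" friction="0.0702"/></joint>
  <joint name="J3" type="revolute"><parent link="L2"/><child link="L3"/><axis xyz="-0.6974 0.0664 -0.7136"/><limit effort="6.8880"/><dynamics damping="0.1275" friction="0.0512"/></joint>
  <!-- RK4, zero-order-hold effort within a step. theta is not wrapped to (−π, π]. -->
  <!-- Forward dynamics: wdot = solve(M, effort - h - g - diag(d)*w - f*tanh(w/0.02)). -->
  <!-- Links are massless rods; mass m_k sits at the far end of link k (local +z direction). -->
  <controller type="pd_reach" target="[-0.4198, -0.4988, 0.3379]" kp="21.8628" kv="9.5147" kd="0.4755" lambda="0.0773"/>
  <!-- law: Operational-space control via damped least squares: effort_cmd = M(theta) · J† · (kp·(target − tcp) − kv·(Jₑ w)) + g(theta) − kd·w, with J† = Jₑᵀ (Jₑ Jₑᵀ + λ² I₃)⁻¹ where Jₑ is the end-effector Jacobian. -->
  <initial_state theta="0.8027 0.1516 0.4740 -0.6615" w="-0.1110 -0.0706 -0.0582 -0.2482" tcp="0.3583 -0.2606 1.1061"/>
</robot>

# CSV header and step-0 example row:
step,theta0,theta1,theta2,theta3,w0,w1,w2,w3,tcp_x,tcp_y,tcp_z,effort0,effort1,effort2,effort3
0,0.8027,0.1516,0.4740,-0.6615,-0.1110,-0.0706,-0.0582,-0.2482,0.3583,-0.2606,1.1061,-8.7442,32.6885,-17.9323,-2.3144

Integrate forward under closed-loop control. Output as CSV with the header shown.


step,theta0,theta1,theta2,theta3,w0,w1,w2,w3,tcp_x,tcp_y,tcp_z,effort0,effort1,effort2,effort3
1,0.7991,0.1538,0.4765,-0.6670,-0.6101,0.5024,0.5495,-0.8349,0.3575,-0.2606,1.1059,-8.7158,30.3076,-17.3448,-1.8219
2,0.7909,0.1613,0.4844,-0.6767,-1.0315,1.0118,1.0307,-1.1217,0.3556,-0.2612,1.1053,-8.5143,28.2798,-16.8052,-1.5044
3,0.7787,0.1738,0.4966,-0.6886,-1.4083,1.4718,1.4161,-1.2615,0.3528,-0.2623,1.1044,-8.1730,26.4627,-16.2849,-1.2745
4,0.7629,0.1906,0.5123,-0.7015,-1.7600,1.8913,1.7223,-1.3297,0.3490,-0.2638,1.1034,-7.7141,24.7691,-15.7651,-1.0886
5,0.7437,0.2114,0.5307,-0.7149,-2.0993,2.2773,1.9594,-1.3638,0.3445,-0.2656,1.1021,-7.1573,23.1430,-15.2350,-0.9248
6,0.7210,0.2359,0.5512,-0.7286,-2.4359,2.6344,2.1334,-1.3821,0.3392,-0.2676,1.1007,-6.5219,21.5475,-14.6886,-0.7717
7,0.6950,0.2639,0.5731,-0.7424,-2.7778,2.9662,2.2475,-1.3937,0.3331,-0.2699,1.0991,-5.8280,19.9580,-14.1231,-0.6235
8,0.6656,0.2951,0.5958,-0.7563,-3.1326,3.2749,2.3031,-1.4027,0.3263,-0.2724,1.0974,-5.0958,18.3582,-13.5370,-0.4769
9,0.6325,0.3292,0.6188,-0.7702,-3.5085,3.5618,2.3000,-1.4100,0.3189,-0.2750,1.0956,-4.3444,16.7375,-12.9304,-0.3307
10,0.5955,0.3661,0.6415,-0.7843,-3.9144,3.8275,2.2362,-1.4146,0.3109,-0.2779,1.0937,-3.5908,15.0878,-12.3029,-0.1843
11,0.5542,0.4056,0.6632,-0.7983,-4.3611,4.0718,2.1080,-1.4132,0.3025,-0.2810,1.0917,-2.8491,13.4005,-11.6531,-0.0384
12,0.5083,0.4473,0.6833,-0.8123,-4.8608,4.2932,1.9087,-1.4000,0.2936,-0.2843,1.0896,-2.1306,11.6615,-10.9769,0.1052
13,0.4570,0.4912,0.7010,-0.8260,-5.4278,4.4883,1.6281,-1.3649,0.2844,-0.2878,1.0875,-1.4442,9.8447,-10.2646,0.2432
14,0.3997,0.5368,0.7154,-0.8392,-6.0774,4.6506,1.2506,-1.2914,0.2750,-0.2917,1.0854,-0.7987,7.8979,-9.4955,0.3698
15,0.3354,0.5839,0.7255,-0.8514,-6.8220,4.7673,0.7539,-1.1526,0.2656,-0.2959,1.0833,-0.2086,5.7190,-8.6273,0.4750
16,0.2632,0.6318,0.7299,-0.8617,-7.6616,4.8141,0.1078,-0.9047,0.2565,-0.3005,1.0814,0.2955,3.1120,-7.5741,0.5421
17,0.1824,0.6796,0.7270,-0.8688,-8.5610,4.7511,-0.7144,-0.4814,0.2480,-0.3055,1.0797,0.6483,-0.2639,-6.1852,0.5452
18,0.0928,0.7259,0.7149,-0.8705,-9.3896,4.4993,-1.7308,0.1823,0.2403,-0.3110,1.0786,0.7161,-4.9054,-4.1721,0.4620
19,-0.0036,0.7682,0.6919,-0.8645,-9.8636,3.9577,-2.8764,1.0677,0.2340,-0.3172,1.0780,0.3294,-11.0647,-1.2812,0.3124
20,-0.1010,0.8034,0.6577,-0.8491,-9.5474,3.0764,-3.9161,2.0450,0.2291,-0.3241,1.0782,-0.5265,-17.7649,2.2380,0.1451
21,-0.1903,0.8286,0.6151,-0.8255,-8.2446,1.9729,-4.5289,2.6164,0.2257,-0.3318,1.0788,-1.6525,-23.2640,5.4974,0.1730
22,-0.2631,0.8428,0.5692,-0.7997,-6.2918,0.9009,-4.5909,2.4257,0.2234,-0.3402,1.0793,-2.7623,-26.7772,7.7683,0.5206
23,-0.3158,0.8473,0.5247,-0.7790,-4.2674,0.0415,-4.2723,1.6296,0.2216,-0.3489,1.0794,-3.6578,-28.6924,9.0049,1.0736
24,-0.3497,0.8444,0.4841,-0.7673,-2.5545,-0.5760,-3.8255,0.6524,0.2199,-0.3576,1.0788,-4.2620,-29.5562,9.4876,1.6173
25,-0.3686,0.8364,0.4479,-0.7650,-1.2641,-1.0067,-3.4206,-0.1947,0.2180,-0.3662,1.0776,-4.5921,-29.7119,9.4958,2.0150
26,-0.3767,0.8248,0.4152,-0.7698,-0.3728,-1.3093,-3.1301,-0.7625,0.2155,-0.3745,1.0761,-4.6942,-29.3497,9.2173,2.2146
27,-0.3773,0.8105,0.3848,-0.7793,0.2036,-1.5382,-2.9645,-1.1316,0.2122,-0.3824,1.0745,-4.6435,-28.7083,8.8005,2.2875
28,-0.3736,0.7942,0.3554,-0.7916,0.5136,-1.7208,-2.9210,-1.3346,0.2082,-0.3900,1.0729,-4.4690,-27.8993,8.3228,2.2661
29,-0.3676,0.7762,0.3261,-0.8056,0.6721,-1.8775,-2.9551,-1.4412,0.2033,-0.3972,1.0714,-4.2355,-26.9943,7.8296,2.1948
30,-0.3606,0.7567,0.2962,-0.8203,0.7244,-2.0167,-3.0464,-1.4853,0.1978,-0.4040,1.0699,-3.9656,-26.0289,7.3427,2.0958
31,-0.3533,0.7359,0.2651,-0.8352,0.7045,-2.1430,-3.1773,-1.4892,0.1915,-0.4105,1.0685,-3.6760,-25.0219,6.8739,1.9830
32,-0.3465,0.7139,0.2326,-0.8500,0.6377,-2.2584,-3.3334,-1.4662,0.1846,-0.4166,1.0670,-3.3793,-23.9837,6.4299,1.8648
33,-0.3406,0.6908,0.1984,-0.8645,0.5427,-2.3639,-3.5032,-1.4236,0.1770,-0.4224,1.0656,-3.0860,-22.9209,6.0148,1.7455
34,-0.3356,0.6667,0.1625,-0.8785,0.4331,-2.4597,-3.6779,-1.3655,0.1689,-0.4278,1.0640,-2.8043,-21.8403,5.6320,1.6276
35,-0.3318,0.6417,0.1249,-0.8919,0.3183,-2.5458,-3.8510,-1.2938,0.1603,-0.4328,1.0624,-2.5408,-20.7499,5.2845,1.5124
36,-0.3291,0.6158,0.0856,-0.9045,0.2046,-2.6223,-4.0174,-1.2094,0.1512,-0.4376,1.0605,-2.3001,-19.6593,4.9753,1.4006
37,-0.3276,0.5893,0.0446,-0.9161,0.0959,-2.6889,-4.1739,-1.1131,0.1417,-0.4420,1.0585,-2.0851,-18.5799,4.7068,1.2926
38,-0.3271,0.5621,0.0022,-0.9268,-0.0007,-2.7461,-4.3166,-1.0087,0.1318,-0.4461,1.0561,-1.8998,-17.5240,4.4824,1.1903
39,-0.3273,0.5344,-0.0416,-0.9364,-0.0597,-2.7947,-4.4384,-0.9118,0.1216,-0.4499,1.0535,-1.7581,-16.5026,4.3074,1.1007
40,-0.3282,0.5062,-0.0865,-0.9450,-0.1203,-2.8326,-4.5487,-0.7941,0.1111,-0.4534,1.0505,-1.6348,-15.5169,4.1721,1.0096
41,-0.3297,0.4778,-0.1325,-0.9523,-0.1823,-2.8606,-4.6461,-0.6612,0.1004,-0.4567,1.0472,-1.5273,-14.5806,4.0781,0.9201
42,-0.3318,0.4491,-0.1793,-0.9582,-0.2410,-2.8799,-4.7291,-0.5200,0.0896,-0.4596,1.0434,,,,


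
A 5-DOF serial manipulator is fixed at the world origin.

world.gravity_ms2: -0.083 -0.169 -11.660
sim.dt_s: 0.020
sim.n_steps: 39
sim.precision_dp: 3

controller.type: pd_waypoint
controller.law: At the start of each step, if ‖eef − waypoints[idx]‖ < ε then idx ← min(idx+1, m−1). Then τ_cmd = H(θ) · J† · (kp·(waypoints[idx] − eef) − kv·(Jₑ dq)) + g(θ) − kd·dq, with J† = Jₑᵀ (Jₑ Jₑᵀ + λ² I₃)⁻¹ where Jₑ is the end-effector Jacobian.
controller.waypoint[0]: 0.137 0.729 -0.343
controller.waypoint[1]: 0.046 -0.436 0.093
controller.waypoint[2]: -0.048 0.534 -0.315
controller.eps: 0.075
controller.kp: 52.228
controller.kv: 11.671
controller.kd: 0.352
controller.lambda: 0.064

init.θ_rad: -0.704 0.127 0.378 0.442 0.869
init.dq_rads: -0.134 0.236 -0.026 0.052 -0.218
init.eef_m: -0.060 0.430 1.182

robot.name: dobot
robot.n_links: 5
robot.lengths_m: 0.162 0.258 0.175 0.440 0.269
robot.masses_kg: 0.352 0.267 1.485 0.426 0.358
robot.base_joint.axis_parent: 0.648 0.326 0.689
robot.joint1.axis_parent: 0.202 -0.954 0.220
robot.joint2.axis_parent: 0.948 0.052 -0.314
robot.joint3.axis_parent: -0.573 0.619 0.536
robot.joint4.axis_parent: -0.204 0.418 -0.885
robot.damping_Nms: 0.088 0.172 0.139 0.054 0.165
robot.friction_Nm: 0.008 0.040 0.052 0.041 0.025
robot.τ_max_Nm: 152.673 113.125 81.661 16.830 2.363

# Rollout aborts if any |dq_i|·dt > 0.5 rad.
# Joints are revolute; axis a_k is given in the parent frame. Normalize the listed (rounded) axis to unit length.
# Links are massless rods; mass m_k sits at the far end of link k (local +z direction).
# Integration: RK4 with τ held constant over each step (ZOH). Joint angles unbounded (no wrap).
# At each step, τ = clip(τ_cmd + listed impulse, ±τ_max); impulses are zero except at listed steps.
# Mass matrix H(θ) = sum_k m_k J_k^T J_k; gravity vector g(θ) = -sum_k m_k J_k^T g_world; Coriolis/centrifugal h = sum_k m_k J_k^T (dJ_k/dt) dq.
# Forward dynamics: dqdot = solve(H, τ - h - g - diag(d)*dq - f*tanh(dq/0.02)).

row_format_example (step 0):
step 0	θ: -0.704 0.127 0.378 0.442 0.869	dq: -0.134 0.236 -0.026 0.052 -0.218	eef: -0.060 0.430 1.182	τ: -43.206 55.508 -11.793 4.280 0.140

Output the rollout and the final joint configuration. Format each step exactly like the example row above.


step 1	θ: -0.726 0.154 0.422 0.511 0.917	dq: -2.087 2.411 4.496 6.877 3.918	eef: -0.063 0.439 1.169	τ: -26.304 41.100 -7.491 0.955 -1.169
step 2	θ: -0.775 0.215 0.537 0.686 0.975	dq: -2.665 3.677 6.598 10.072 3.665	eef: -0.069 0.462 1.136	τ: -3.692 21.011 -1.166 0.111 -0.565
step 3	θ: -0.824 0.296 0.670 0.893 1.065	dq: -2.187 4.403 6.594 10.466 5.398	eef: -0.084 0.498 1.088	τ: 15.672 3.306 3.507 -0.328 -0.771
step 4	θ: -0.860 0.385 0.802 1.106 1.136	dq: -1.407 4.478 6.412 10.680 2.741	eef: -0.109 0.544 1.030	τ: 33.042 -10.797 7.262 -1.853 0.570
step 5	θ: -0.874 0.475 0.911 1.311 1.217	dq: -0.030 4.464 4.787 10.103 4.285	eef: -0.140 0.592 0.964	τ: 43.322 -20.107 8.653 -3.650 0.145
step 6	θ: -0.859 0.558 0.991 1.514 1.267	dq: 1.500 3.803 3.320 10.386 1.007	eef: -0.175 0.640 0.892	τ: 51.547 -28.760 9.060 -6.103 1.475
step 7	θ: -0.808 0.628 1.024 1.714 1.310	dq: 3.559 3.119 0.182 9.953 2.303	eef: -0.210 0.679 0.815	τ: 44.763 -33.182 6.195 -7.315 0.899
step 8	θ: -0.718 0.680 0.990 1.902 1.319	dq: 5.444 2.054 -3.736 8.806 -1.314	eef: -0.243 0.707 0.733	τ: 31.334 -36.361 3.195 -7.760 2.109
step 9	θ: -0.596 0.713 0.876 2.058 1.303	dq: 6.748 1.229 -7.634 6.733 -0.842	eef: -0.267 0.717 0.648	τ: 7.222 -31.822 -0.074 -6.956 1.494
step 10	θ: -0.464 0.726 0.715 2.181 1.279	dq: 6.479 0.069 -8.271 5.783 -1.140	eef: -0.278 0.710 0.562	τ: -9.396 -26.221 -1.847 -7.362 1.179
step 11	θ: -0.348 0.715 0.569 2.298 1.283	dq: 5.043 -1.196 -6.265 6.006 1.748	eef: -0.279 0.689 0.476	τ: -18.863 -20.075 -2.630 -8.772 -0.200
step 12	θ: -0.256 0.687 0.432 2.394 1.276	dq: 4.087 -1.674 -6.885 4.010 -1.282	eef: -0.275 0.663 0.397	τ: -19.804 -17.439 -1.171 -9.328 0.747
step 13	θ: -0.194 0.645 0.324 2.480 1.314	dq: 2.392 -2.425 -4.730 4.146 3.274	eef: -0.267 0.634 0.323	τ: -21.797 -11.337 -0.513 -10.107 -1.093
step 14	θ: -0.148 0.600 0.200 2.526 1.281	dq: 1.836 -2.281 -6.407 1.451 -3.247	eef: -0.258 0.610 0.258	τ: -17.049 -10.679 1.972 -9.418 1.185
step 15	θ: -0.136 0.546 0.125 2.582 1.356	dq: -0.130 -2.896 -2.959 2.967 5.613	eef: -0.243 0.584 0.199	τ: -17.835 -4.178 2.240 -9.964 -2.167
step 16	θ: -0.132 0.497 0.016 2.592 1.282	dq: -0.110 -2.337 -5.791 -0.273 -6.563	eef: -0.230 0.568 0.146	τ: -8.873 -7.443 5.311 -8.544 2.234
step 17	θ: -0.166 0.441 -0.022 2.638 1.394	dq: -2.483 -3.001 -0.530 3.259 9.597	eef: -0.212 0.548 0.098	τ: -12.011 -0.269 4.511 -9.694 -2.363
step 18	θ: -0.202 0.393 -0.093 2.645 1.344	dq: -1.934 -2.124 -4.294 -0.602 -6.941	eef: -0.196 0.537 0.052	τ: -0.556 -5.557 7.838 -7.478 2.279
step 19	θ: -0.269 0.344 -0.108 2.684 1.444	dq: -4.027 -2.532 0.703 3.036 9.534	eef: -0.175 0.524 0.012	τ: -4.122 0.099 6.293 -8.100 -2.363
step 20	θ: -0.335 0.305 -0.147 2.692 1.396	dq: -3.287 -1.631 -2.690 -0.473 -7.038	eef: -0.157 0.519 -0.027	τ: 7.199 -5.407 9.016 -5.653 2.265
step 21	θ: -0.425 0.268 -0.137 2.732 1.484	dq: -4.988 -1.897 1.872 3.107 9.031	eef: -0.134 0.511 -0.060	τ: 3.294 -0.787 7.041 -6.048 -2.363
step 22	θ: -0.507 0.241 -0.151 2.743 1.428	dq: -3.939 -1.001 -1.434 -0.220 -7.442	eef: -0.113 0.512 -0.094	τ: 13.636 -6.510 9.333 -3.779 2.363
step 23	θ: -0.606 0.217 -0.119 2.789 1.512	dq: -5.302 -1.293 2.831 3.374 8.876	eef: -0.089 0.508 -0.122	τ: 9.064 -2.116 7.204 -4.336 -2.363
step 24	θ: -0.691 0.202 -0.116 2.804 1.445	dq: -3.890 -0.419 -0.698 -0.018 -7.834	eef: -0.068 0.511 -0.152	τ: 18.019 -8.141 9.305 -2.494 2.363
step 25	θ: -0.787 0.188 -0.072 2.853 1.523	dq: -4.977 -0.817 3.246 3.447 8.394	eef: -0.046 0.508 -0.176	τ: 12.959 -3.778 7.243 -3.280 -2.363
step 26	θ: -0.862 0.183 -0.063 2.868 1.443	dq: -3.350 -0.010 -0.418 0.071 -8.100	eef: -0.026 0.512 -0.202	τ: 20.156 -9.749 9.085 -1.936 2.363
step 27	θ: -0.946 0.175 -0.015 2.918 1.520	dq: -4.310 -0.542 3.335 3.432 8.123	eef: -0.007 0.508 -0.221	τ: 14.668 -5.351 7.133 -2.961 -2.363
step 28	θ: -1.007 0.175 -0.006 2.933 1.432	dq: -2.605 0.197 -0.416 0.104 -8.191	eef: 0.008 0.512 -0.243	τ: 20.338 -11.058 8.704 -1.994 2.363
step 29	θ: -1.076 0.170 0.042 2.982 1.510	dq: -3.550 -0.454 3.234 3.386 7.994	eef: 0.021 0.508 -0.258	τ: 14.599 -6.701 6.854 -3.180 -2.363
step 30	θ: -1.122 0.171 0.048 2.996 1.418	dq: -1.864 0.233 -0.552 0.125 -8.230	eef: 0.031 0.511 -0.277	τ: 19.155 -12.021 8.158 -2.408 2.363
step 31	θ: -1.177 0.166 0.093 3.045 1.497	dq: -2.855 -0.502 3.049 3.337 7.909	eef: 0.038 0.508 -0.288	τ: 13.362 -7.775 6.395 -3.648 -2.363
step 32	θ: -1.210 0.166 0.096 3.059 1.403	dq: -1.239 0.150 -0.732 0.156 -8.284	eef: 0.043 0.513 -0.303	τ: 17.203 -12.637 7.470 -2.925 2.363
step 33	θ: -1.252 0.159 0.137 3.108 1.482	dq: -2.302 -0.639 2.850 3.310 7.825	eef: 0.044 0.511 -0.310	τ: 11.493 -8.569 5.782 -4.164 -2.363
step 34	θ: -1.275 0.156 0.136 3.123 1.387	dq: -0.768 -0.008 -0.916 0.203 -8.387	eef: 0.044 0.517 -0.322	τ: 14.958 -12.939 6.694 -3.393 2.363
step 35	θ: -1.309 0.145 0.173 3.171 1.464	dq: -1.901 -0.824 2.634 3.277 7.705	eef: 0.042 0.517 -0.327	τ: 9.434 -9.090 5.101 -4.583 -2.363
step 36	θ: -1.325 0.139 0.168 3.187 1.368	dq: -0.450 -0.204 -1.100 0.255 -8.501	eef: 0.039 0.525 -0.335	τ: 12.777 -12.935 5.909 -3.707 2.363
step 37	θ: -1.353 0.124 0.201 3.235 1.442	dq: -1.647 -1.027 2.414 3.245 7.595	eef: 0.034 0.528 -0.337	τ: 7.443 -9.359 4.408 -4.855 -2.363
step 38	θ: -1.365 0.113 0.193 3.252 1.347	dq: -0.269 -0.415 -1.279 0.321 -8.577	eef: 0.029 0.538 -0.343	τ: 10.852 -12.675 5.174 -3.855 2.363
step 39	θ: -1.389 0.094 0.221 3.299 1.419	dq: -1.518 -1.228 2.181 3.217 7.514	eef: 0.022 0.541 -0.343
final θ (rad): -1.389 0.094 0.221 3.299 1.419


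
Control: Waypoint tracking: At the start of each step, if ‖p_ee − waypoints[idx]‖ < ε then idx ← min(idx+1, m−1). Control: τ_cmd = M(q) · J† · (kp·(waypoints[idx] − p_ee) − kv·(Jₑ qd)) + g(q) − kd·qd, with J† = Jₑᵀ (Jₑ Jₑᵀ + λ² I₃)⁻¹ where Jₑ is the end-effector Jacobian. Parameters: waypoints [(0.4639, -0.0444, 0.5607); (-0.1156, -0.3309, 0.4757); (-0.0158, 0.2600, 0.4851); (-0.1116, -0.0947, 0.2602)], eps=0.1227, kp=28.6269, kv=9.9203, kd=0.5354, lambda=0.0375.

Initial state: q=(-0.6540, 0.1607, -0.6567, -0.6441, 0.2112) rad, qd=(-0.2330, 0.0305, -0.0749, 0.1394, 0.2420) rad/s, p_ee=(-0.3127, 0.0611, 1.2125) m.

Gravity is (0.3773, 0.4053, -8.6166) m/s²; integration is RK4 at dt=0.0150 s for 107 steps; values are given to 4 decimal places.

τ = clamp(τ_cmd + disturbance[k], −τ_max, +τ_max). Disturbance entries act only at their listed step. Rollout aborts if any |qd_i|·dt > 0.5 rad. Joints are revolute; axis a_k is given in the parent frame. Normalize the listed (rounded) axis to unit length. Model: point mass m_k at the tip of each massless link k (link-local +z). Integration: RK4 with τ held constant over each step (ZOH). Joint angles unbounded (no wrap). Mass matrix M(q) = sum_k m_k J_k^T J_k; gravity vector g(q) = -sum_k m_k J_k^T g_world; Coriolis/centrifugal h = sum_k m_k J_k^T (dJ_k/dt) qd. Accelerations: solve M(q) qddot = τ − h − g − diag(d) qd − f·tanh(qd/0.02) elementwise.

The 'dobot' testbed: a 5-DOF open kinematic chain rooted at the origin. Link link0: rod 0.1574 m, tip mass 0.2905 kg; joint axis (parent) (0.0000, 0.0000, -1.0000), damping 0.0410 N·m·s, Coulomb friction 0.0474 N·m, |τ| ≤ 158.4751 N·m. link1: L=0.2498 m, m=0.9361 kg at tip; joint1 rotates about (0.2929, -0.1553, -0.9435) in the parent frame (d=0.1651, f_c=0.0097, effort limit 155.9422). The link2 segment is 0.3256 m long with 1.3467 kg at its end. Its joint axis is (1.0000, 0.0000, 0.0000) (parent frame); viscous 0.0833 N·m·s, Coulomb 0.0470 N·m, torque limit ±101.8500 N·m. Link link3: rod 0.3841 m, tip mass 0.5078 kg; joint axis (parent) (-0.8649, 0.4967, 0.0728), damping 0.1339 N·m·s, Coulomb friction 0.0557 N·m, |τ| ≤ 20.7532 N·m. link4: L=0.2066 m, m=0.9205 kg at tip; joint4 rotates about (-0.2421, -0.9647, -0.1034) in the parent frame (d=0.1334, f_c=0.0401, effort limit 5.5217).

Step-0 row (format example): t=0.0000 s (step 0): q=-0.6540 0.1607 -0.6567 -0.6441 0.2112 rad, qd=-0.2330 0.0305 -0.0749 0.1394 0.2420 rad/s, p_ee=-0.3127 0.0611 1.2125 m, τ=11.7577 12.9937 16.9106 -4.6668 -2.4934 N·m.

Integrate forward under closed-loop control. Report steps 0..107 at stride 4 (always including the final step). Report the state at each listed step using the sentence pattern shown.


t=0.0600 s (step 4): q=-0.3257 0.2484 -0.6755 -0.8376 0.1352 rad, qd=9.8358 1.5586 0.0786 -4.8808 -4.1355 rad/s, p_ee=-0.2923 0.0603 1.1932 m, τ=-0.6482 -0.4426 -3.1116 2.6645 0.1450 N·m.
t=0.1200 s (step 8): q=0.0702 0.2663 -0.7253 -1.0852 -0.1582 rad, qd=2.2520 -1.2461 -2.0760 -3.4702 -3.3302 rad/s, p_ee=-0.2719 0.0723 1.1563 m, τ=-3.0141 -7.1048 -7.5783 3.9497 -1.4627 N·m.
t=0.1800 s (step 12): q=0.1358 0.1100 -0.8847 -1.2979 -0.3349 rad, qd=0.7583 -3.4843 -2.9612 -3.6238 -3.0095 rad/s, p_ee=-0.2444 0.0993 1.1078 m, τ=-1.9988 -0.5288 4.9533 1.0180 -1.2340 N·m.
t=0.2400 s (step 16): q=0.1927 -0.0965 -1.0580 -1.5111 -0.5179 rad, qd=1.1334 -3.1267 -2.7292 -3.4353 -2.9972 rad/s, p_ee=-0.2036 0.1262 1.0519 m, τ=0.1233 3.0859 11.0417 -0.6806 -0.5136 N·m.
t=0.3000 s (step 20): q=0.2720 -0.2534 -1.2053 -1.7082 -0.6847 rad, qd=1.4838 -2.0867 -2.1676 -3.1351 -2.5732 rad/s, p_ee=-0.1603 0.1421 0.9950 m, τ=1.6268 3.7817 11.1637 -0.4874 -0.0610 N·m.
t=0.3600 s (step 24): q=0.3723 -0.3543 -1.3175 -1.8874 -0.8266 rad, qd=1.8556 -1.3316 -1.5802 -2.8354 -2.2037 rad/s, p_ee=-0.1156 0.1429 0.9424 m, τ=1.8427 3.3396 9.3406 0.5777 0.2227 N·m.
t=0.4200 s (step 28): q=0.4954 -0.4216 -1.3965 -2.0475 -0.9521 rad, qd=2.2377 -0.9614 -1.0692 -2.4918 -2.0195 rad/s, p_ee=-0.0696 0.1319 0.8953 m, τ=1.3130 2.6436 7.5101 1.6997 0.4301 N·m.
t=0.4800 s (step 32): q=0.6393 -0.4747 -1.4483 -2.1853 -1.0706 rad, qd=2.5382 -0.8318 -0.6791 -2.0956 -1.9471 rad/s, p_ee=-0.0248 0.1144 0.8534 m, τ=0.6709 2.0473 6.1652 2.5572 0.5762 N·m.
t=0.5400 s (step 36): q=0.7971 -0.5233 -1.4810 -2.2985 -1.1855 rad, qd=2.7015 -0.7895 -0.4324 -1.6802 -1.8836 rad/s, p_ee=0.0160 0.0950 0.8163 m, τ=0.2746 1.6696 5.2472 3.1017 0.6591 N·m.
t=0.6000 s (step 40): q=0.9612 -0.5692 -1.5034 -2.3872 -1.2955 rad, qd=2.7537 -0.7301 -0.3391 -1.2829 -1.7776 rad/s, p_ee=0.0516 0.0766 0.7841 m, τ=0.2615 1.5604 4.5908 3.3851 0.6975 N·m.
t=0.6600 s (step 44): q=1.1270 -0.6091 -1.5251 -2.4532 -1.3976 rad, qd=2.7699 -0.5815 -0.4107 -0.9191 -1.6246 rad/s, p_ee=0.0823 0.0608 0.7569 m, τ=0.5980 1.7097 4.0892 3.4753 0.7230 N·m.
t=0.7200 s (step 48): q=1.2940 -0.6360 -1.5562 -2.4979 -1.4895 rad, qd=2.8001 -0.2844 -0.6510 -0.5724 -1.4348 rad/s, p_ee=0.1101 0.0481 0.7345 m, τ=1.0363 1.9632 3.7282 3.4110 0.7629 N·m.
t=0.7800 s (step 52): q=1.4626 -0.6399 -1.6058 -2.5214 -1.5688 rad, qd=2.8047 0.1703 -1.0114 -0.2024 -1.1993 rad/s, p_ee=0.1373 0.0378 0.7164 m, τ=1.0235 1.9271 3.5821 3.1618 0.8308 N·m.
t=0.8400 s (step 56): q=1.6266 -0.6142 -1.6774 -2.5217 -1.6323 rad, qd=2.6172 0.6819 -1.3582 0.1924 -0.9121 rad/s, p_ee=0.1666 0.0279 0.7017 m, τ=0.1095 1.2251 3.8148 2.6686 0.9427 N·m.
t=0.9000 s (step 60): q=1.7711 -0.5630 -1.7648 -2.4988 -1.6772 rad, qd=2.1628 0.9713 -1.5155 0.5601 -0.5829 rad/s, p_ee=0.1991 0.0159 0.6890 m, τ=-1.1830 0.2680 4.4611 1.8794 1.0970 N·m.
t=0.9600 s (step 64): q=1.8834 -0.5055 -1.8545 -2.4573 -1.7029 rad, qd=1.5755 0.8931 -1.4467 0.7945 -0.2878 rad/s, p_ee=0.2337 0.0015 0.6765 m, τ=-1.8011 -0.0890 5.3155 0.9693 1.2762 N·m.
t=1.0200 s (step 68): q=1.9616 -0.4603 -1.9357 -2.4071 -1.7138 rad, qd=1.0530 0.6014 -1.2495 0.8574 -0.0986 rad/s, p_ee=0.2680 -0.0133 0.6630 m, τ=-1.6207 0.2207 6.1101 0.1859 1.4453 N·m.
t=1.0800 s (step 72): q=2.0126 -0.4330 -2.0037 -2.3567 -1.7168 rad, qd=0.6685 0.3218 -1.0157 0.8135 -0.0185 rad/s, p_ee=0.2995 -0.0257 0.6482 m, τ=-1.0987 0.7546 6.7035 -0.3979 1.5763 N·m.
t=1.1400 s (step 76): q=2.0445 -0.4196 -2.0577 -2.3102 -1.7175 rad, qd=0.4099 0.1409 -0.7879 0.7346 -0.0081 rad/s, p_ee=0.3269 -0.0346 0.6330 m, τ=-0.5838 1.2157 7.0824 -0.8196 1.6625 N·m.
t=1.2000 s (step 80): q=2.0638 -0.4145 -2.0988 -2.2687 -1.7178 rad, qd=0.2460 0.0442 -0.5909 0.6512 -0.0044 rad/s, p_ee=0.3502 -0.0403 0.6187 m, τ=-0.1945 1.5308 7.2806 -1.1246 1.6921 N·m.
t=1.2600 s (step 84): q=2.0861 -0.4047 -2.1360 -2.2719 -1.7319 rad, qd=0.6203 0.3346 -0.7053 -1.0227 -0.5042 rad/s, p_ee=0.3548 -0.0508 0.6047 m, τ=3.2113 4.7733 8.4979 -5.5916 1.5821 N·m.
t=1.3200 s (step 88): q=2.1370 -0.3781 -2.1800 -2.3642 -1.7643 rad, qd=1.0645 0.5272 -0.7268 -1.8786 -0.5309 rad/s, p_ee=0.3233 -0.0766 0.5919 m, τ=1.6126 3.1398 6.8176 -2.3592 1.6379 N·m.
t=1.3800 s (step 92): q=2.2125 -0.3430 -2.2209 -2.4811 -1.7930 rad, qd=1.4515 0.6296 -0.6230 -1.9346 -0.4283 rad/s, p_ee=0.2768 -0.1066 0.5815 m, τ=0.7954 2.3025 5.6242 -0.5499 1.5871 N·m.
t=1.4400 s (step 96): q=2.3100 -0.3027 -2.2544 -2.5888 -1.8166 rad, qd=1.7918 0.7096 -0.4948 -1.6188 -0.3739 rad/s, p_ee=0.2261 -0.1346 0.5724 m, τ=0.4356 1.9084 4.7766 0.5196 1.5306 N·m.
t=1.5000 s (step 100): q=2.4259 -0.2573 -2.2811 -2.6720 -1.8390 rad, qd=2.0597 0.8070 -0.3982 -1.1434 -0.3820 rad/s, p_ee=0.1769 -0.1576 0.5641 m, τ=0.2991 1.7043 4.1592 1.1419 1.4885 N·m.
t=1.5600 s (step 104): q=2.5549 -0.2054 -2.3034 -2.7250 -1.8629 rad, qd=2.2194 0.9272 -0.3520 -0.6198 -0.4172 rad/s, p_ee=0.1326 -0.1752 0.5568 m, τ=0.1976 1.5122 3.7458 1.4346 1.4599 N·m.
t=1.6050 s (step 107): q=2.6557 -0.1617 -2.3190 -2.7442 -1.8821 rad, qd=2.2453 1.0147 -0.3463 -0.2390 -0.4344 rad/s, p_ee=0.1032 -0.1858 0.5520 m.


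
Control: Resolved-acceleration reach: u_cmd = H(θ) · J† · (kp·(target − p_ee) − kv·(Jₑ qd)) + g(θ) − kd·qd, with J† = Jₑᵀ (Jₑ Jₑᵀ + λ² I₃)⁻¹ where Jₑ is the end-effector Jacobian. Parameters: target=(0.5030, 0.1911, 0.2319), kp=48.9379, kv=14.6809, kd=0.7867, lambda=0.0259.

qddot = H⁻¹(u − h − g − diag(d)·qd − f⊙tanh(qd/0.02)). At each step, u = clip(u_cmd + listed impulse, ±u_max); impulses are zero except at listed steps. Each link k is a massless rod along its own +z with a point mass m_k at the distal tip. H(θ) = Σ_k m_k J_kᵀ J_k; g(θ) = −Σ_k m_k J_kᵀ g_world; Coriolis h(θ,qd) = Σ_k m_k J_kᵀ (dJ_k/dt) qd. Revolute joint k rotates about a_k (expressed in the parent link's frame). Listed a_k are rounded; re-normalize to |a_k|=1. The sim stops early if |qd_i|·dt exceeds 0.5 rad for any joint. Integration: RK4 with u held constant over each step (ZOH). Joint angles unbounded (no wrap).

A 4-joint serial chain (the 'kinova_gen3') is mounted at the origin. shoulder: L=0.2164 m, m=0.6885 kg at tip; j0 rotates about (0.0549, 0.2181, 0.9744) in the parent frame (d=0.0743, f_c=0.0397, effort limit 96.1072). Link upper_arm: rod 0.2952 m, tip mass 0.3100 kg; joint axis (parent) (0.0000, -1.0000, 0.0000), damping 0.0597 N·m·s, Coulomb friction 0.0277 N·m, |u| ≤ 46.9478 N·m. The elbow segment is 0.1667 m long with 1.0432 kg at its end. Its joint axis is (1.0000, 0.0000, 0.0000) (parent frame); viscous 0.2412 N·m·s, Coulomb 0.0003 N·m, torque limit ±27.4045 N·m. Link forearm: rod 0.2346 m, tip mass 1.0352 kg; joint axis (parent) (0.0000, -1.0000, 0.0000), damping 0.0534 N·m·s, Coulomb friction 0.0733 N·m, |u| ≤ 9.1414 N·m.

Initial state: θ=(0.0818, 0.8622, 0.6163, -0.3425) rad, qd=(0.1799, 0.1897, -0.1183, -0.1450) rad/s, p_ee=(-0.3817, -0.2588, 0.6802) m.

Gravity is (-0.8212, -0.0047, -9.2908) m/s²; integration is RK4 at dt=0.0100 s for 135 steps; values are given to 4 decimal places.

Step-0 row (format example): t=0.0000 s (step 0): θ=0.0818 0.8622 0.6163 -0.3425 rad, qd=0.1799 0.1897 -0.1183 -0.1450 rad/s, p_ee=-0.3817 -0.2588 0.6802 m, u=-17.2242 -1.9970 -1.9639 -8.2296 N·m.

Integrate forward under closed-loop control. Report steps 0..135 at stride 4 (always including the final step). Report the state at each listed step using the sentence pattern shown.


t=0.0400 s (step 4): θ=-0.0212 0.8674 0.7566 -0.5199 rad, qd=-3.4002 0.2477 4.4369 -6.1660 rad/s, p_ee=-0.3634 -0.2460 0.6690 m, u=0.1212 -7.9489 -1.5763 -2.3099 N·m.
t=0.0800 s (step 8): θ=-0.1472 0.8806 0.9253 -0.7672 rad, qd=-2.8235 0.3777 4.0345 -6.0636 rad/s, p_ee=-0.3356 -0.2186 0.6505 m, u=6.1153 -10.5595 0.6550 -2.0803 N·m.
t=0.1200 s (step 12): θ=-0.2439 0.8961 1.0837 -1.0017 rad, qd=-1.9972 0.3842 3.9371 -5.6582 rad/s, p_ee=-0.3017 -0.1889 0.6301 m, u=7.4859 -10.4397 1.0588 -1.5386 N·m.
t=0.1600 s (step 16): θ=-0.3053 0.9106 1.2433 -1.2192 rad, qd=-1.0541 0.3309 4.0751 -5.2129 rad/s, p_ee=-0.2614 -0.1606 0.6094 m, u=7.5032 -9.5332 0.9693 -0.8136 N·m.
t=0.2000 s (step 20): θ=-0.3262 0.9219 1.4116 -1.4177 rad, qd=0.0358 0.2258 4.3593 -4.7032 rad/s, p_ee=-0.2171 -0.1350 0.5898 m, u=7.1616 -8.5696 0.8750 -0.1181 N·m.
t=0.2400 s (step 24): θ=-0.3001 0.9278 1.5935 -1.5939 rad, qd=1.3165 0.0647 4.7405 -4.0977 rad/s, p_ee=-0.1710 -0.1128 0.5725 m, u=6.6436 -7.7311 0.9593 0.4418 N·m.
t=0.2800 s (step 28): θ=-0.2172 0.9271 1.7914 -1.7437 rad, qd=2.8792 -0.0964 5.1527 -3.3655 rad/s, p_ee=-0.1252 -0.0953 0.5584 m, u=5.5718 -7.0136 1.3146 0.8143 N·m.
t=0.3200 s (step 32): θ=-0.0681 0.9204 2.0061 -1.8592 rad, qd=4.5719 -0.2267 5.5643 -2.3479 rad/s, p_ee=-0.0791 -0.0838 0.5479 m, u=2.7452 -6.0327 1.8128 0.8695 N·m.
t=0.3600 s (step 36): θ=0.1381 0.9088 2.2346 -1.9224 rad, qd=5.4902 -0.3633 5.7751 -0.6707 rad/s, p_ee=-0.0296 -0.0775 0.5398 m, u=-2.9733 -3.9353 1.8429 0.2636 N·m.
t=0.4000 s (step 40): θ=0.3385 0.8865 2.4531 -1.9051 rad, qd=4.1376 -0.8553 4.8801 1.4789 rad/s, p_ee=0.0255 -0.0685 0.5301 m, u=-5.4236 -1.4940 0.6324 -0.9382 N·m.
t=0.4400 s (step 44): θ=0.4555 0.8328 2.6083 -1.8229 rad, qd=1.7811 -1.8816 2.8659 2.3231 rad/s, p_ee=0.0793 -0.0495 0.5149 m, u=-2.4053 -0.4246 -0.4928 -1.5243 N·m.
t=0.4800 s (step 48): θ=0.5014 0.7416 2.6921 -1.7361 rad, qd=0.7669 -2.5773 1.4685 1.9391 rad/s, p_ee=0.1254 -0.0261 0.4944 m, u=-0.2605 -0.2200 -0.9992 -1.5807 N·m.
t=0.5200 s (step 52): θ=0.5335 0.6348 2.7319 -1.6685 rad, qd=0.9397 -2.7084 0.5467 1.4551 rad/s, p_ee=0.1644 -0.0036 0.4702 m, u=0.2617 0.0376 -1.2870 -1.7886 N·m.
t=0.5600 s (step 56): θ=0.5798 0.5274 2.7367 -1.6182 rad, qd=1.3614 -2.6515 -0.2947 1.0811 rad/s, p_ee=0.1977 0.0179 0.4441 m, u=0.0014 0.5837 -1.4088 -2.0554 N·m.
t=0.6000 s (step 60): θ=0.6400 0.4233 2.7103 -1.5807 rad, qd=1.6092 -2.5512 -0.9878 0.8057 rad/s, p_ee=0.2262 0.0383 0.4177 m, u=-0.4298 1.2456 -1.5154 -2.2452 N·m.
t=0.6400 s (step 64): θ=0.7056 0.3239 2.6606 -1.5525 rad, qd=1.6366 -2.4176 -1.4583 0.6175 rad/s, p_ee=0.2502 0.0575 0.3925 m, u=-0.8048 1.8724 -1.6881 -2.3165 N·m.
t=0.6800 s (step 68): θ=0.7690 0.2305 2.5965 -1.5302 rad, qd=1.5143 -2.2527 -1.7176 0.4972 rad/s, p_ee=0.2705 0.0749 0.3692 m, u=-1.0740 2.3967 -1.9159 -2.2745 N·m.
t=0.7200 s (step 72): θ=0.8260 0.1443 2.5253 -1.5117 rad, qd=1.3249 -2.0640 -1.8204 0.4265 rad/s, p_ee=0.2876 0.0904 0.3485 m, u=-1.2508 2.8075 -2.1570 -2.1504 N·m.
t=0.7600 s (step 76): θ=0.8752 0.0659 2.4521 -1.4952 rad, qd=1.1249 -1.8636 -1.8241 0.3917 rad/s, p_ee=0.3024 0.1040 0.3304 m, u=-1.3628 3.1233 -2.3781 -1.9801 N·m.
t=0.8000 s (step 80): θ=0.9167 -0.0044 2.3800 -1.4796 rad, qd=0.9418 -1.6646 -1.7702 0.3814 rad/s, p_ee=0.3153 0.1157 0.3149 m, u=-1.4338 3.3711 -2.5639 -1.7911 N·m.
t=0.8400 s (step 84): θ=0.9513 -0.0670 2.3108 -1.4639 rad, qd=0.7844 -1.4773 -1.6850 0.3860 rad/s, p_ee=0.3268 0.1259 0.3018 m, u=-1.4803 3.5745 -2.7130 -1.6002 N·m.
t=0.8800 s (step 88): θ=0.9802 -0.1224 2.2454 -1.4480 rad, qd=0.6529 -1.3078 -1.5840 0.3980 rad/s, p_ee=0.3372 0.1347 0.2907 m, u=-1.5130 3.7499 -2.8302 -1.4163 N·m.
t=0.9200 s (step 92): θ=1.0043 -0.1714 2.1842 -1.4314 rad, qd=0.5440 -1.1584 -1.4766 0.4121 rad/s, p_ee=0.3469 0.1424 0.2813 m, u=-1.5384 3.9074 -2.9217 -1.2432 N·m.
t=0.9600 s (step 96): θ=1.0244 -0.2149 2.1273 -1.4144 rad, qd=0.4537 -1.0289 -1.3687 0.4248 rad/s, p_ee=0.3558 0.1491 0.2735 m, u=-1.5598 4.0529 -2.9931 -1.0823 N·m.
t=1.0000 s (step 100): θ=1.0412 -0.2536 2.0747 -1.3969 rad, qd=0.3782 -0.9176 -1.2639 0.4340 rad/s, p_ee=0.3643 0.1550 0.2668 m, u=-1.5790 4.1895 -3.0489 -0.9333 N·m.
t=1.0400 s (step 104): θ=1.0552 -0.2882 2.0262 -1.3792 rad, qd=0.3147 -0.8224 -1.1642 0.4389 rad/s, p_ee=0.3722 0.1601 0.2612 m, u=-1.5967 4.3188 -3.0926 -0.7957 N·m.
t=1.0800 s (step 108): θ=1.0668 -0.3193 1.9816 -1.3614 rad, qd=0.2608 -0.7409 -1.0707 0.4393 rad/s, p_ee=0.3797 0.1646 0.2565 m, u=-1.6133 4.4417 -3.1268 -0.6687 N·m.
t=1.1200 s (step 112): θ=1.0764 -0.3474 1.9405 -1.3438 rad, qd=0.2147 -0.6709 -0.9840 0.4356 rad/s, p_ee=0.3868 0.1686 0.2525 m, u=-1.6287 4.5586 -3.1534 -0.5514 N·m.
t=1.1600 s (step 116): θ=1.0843 -0.3729 1.9028 -1.3263 rad, qd=0.1751 -0.6105 -0.9042 0.4282 rad/s, p_ee=0.3934 0.1721 0.2491 m, u=-1.6430 4.6699 -3.1740 -0.4430 N·m.
t=1.2000 s (step 120): θ=1.0906 -0.3962 1.8682 -1.3092 rad, qd=0.1410 -0.5579 -0.8310 0.4177 rad/s, p_ee=0.3998 0.1752 0.2462 m, u=-1.6562 4.7758 -3.1897 -0.3429 N·m.
t=1.2400 s (step 124): θ=1.0958 -0.4175 1.8363 -1.2927 rad, qd=0.1116 -0.5119 -0.7642 0.4048 rad/s, p_ee=0.4058 0.1779 0.2437 m, u=-1.6684 4.8766 -3.2014 -0.2503 N·m.
t=1.2800 s (step 128): θ=1.0998 -0.4371 1.8070 -1.2766 rad, qd=0.0862 -0.4713 -0.7033 0.3901 rad/s, p_ee=0.4114 0.1802 0.2416 m, u=-1.6795 4.9723 -3.2098 -0.1646 N·m.
t=1.3200 s (step 132): θ=1.1028 -0.4552 1.7801 -1.2613 rad, qd=0.0643 -0.4352 -0.6479 0.3740 rad/s, p_ee=0.4167 0.1823 0.2398 m, u=-1.6897 5.0633 -3.2155 -0.0853 N·m.
t=1.3500 s (step 135): θ=1.1046 -0.4678 1.7612 -1.2502 rad, qd=0.0499 -0.4106 -0.6096 0.3613 rad/s, p_ee=0.4205 0.1836 0.2387 m.


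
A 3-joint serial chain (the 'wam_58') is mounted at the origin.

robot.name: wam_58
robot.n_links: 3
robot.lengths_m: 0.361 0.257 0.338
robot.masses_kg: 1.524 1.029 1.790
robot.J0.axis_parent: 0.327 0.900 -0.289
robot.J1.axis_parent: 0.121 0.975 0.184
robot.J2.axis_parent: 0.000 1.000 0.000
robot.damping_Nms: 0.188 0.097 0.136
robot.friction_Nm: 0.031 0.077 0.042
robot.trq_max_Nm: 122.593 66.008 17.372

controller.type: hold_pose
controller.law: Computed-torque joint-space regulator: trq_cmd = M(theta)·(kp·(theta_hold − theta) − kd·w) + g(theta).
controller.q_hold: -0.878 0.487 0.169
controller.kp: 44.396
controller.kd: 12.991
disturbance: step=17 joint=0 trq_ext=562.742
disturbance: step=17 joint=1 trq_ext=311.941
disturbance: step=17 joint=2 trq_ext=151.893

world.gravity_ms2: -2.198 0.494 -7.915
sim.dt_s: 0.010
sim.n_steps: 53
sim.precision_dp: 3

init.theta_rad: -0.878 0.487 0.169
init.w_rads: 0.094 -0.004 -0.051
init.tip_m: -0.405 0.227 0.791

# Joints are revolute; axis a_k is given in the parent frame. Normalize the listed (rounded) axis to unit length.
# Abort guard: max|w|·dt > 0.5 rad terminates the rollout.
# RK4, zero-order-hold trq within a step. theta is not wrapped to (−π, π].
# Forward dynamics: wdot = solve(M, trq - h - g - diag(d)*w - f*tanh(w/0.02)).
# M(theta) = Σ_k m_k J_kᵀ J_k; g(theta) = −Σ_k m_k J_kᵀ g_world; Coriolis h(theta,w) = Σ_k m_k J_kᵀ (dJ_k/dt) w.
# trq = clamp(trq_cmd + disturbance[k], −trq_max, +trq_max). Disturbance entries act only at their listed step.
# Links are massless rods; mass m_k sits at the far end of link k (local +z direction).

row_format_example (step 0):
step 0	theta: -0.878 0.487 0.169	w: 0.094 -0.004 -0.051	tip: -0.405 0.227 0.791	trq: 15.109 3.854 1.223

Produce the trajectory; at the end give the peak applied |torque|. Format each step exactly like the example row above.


step 1	theta: -0.877 0.487 0.169	w: 0.082 -0.009 -0.032	tip: -0.404 0.226 0.792	trq: 15.310 3.937 1.255
step 2	theta: -0.876 0.487 0.168	w: 0.070 -0.009 -0.021	tip: -0.404 0.226 0.792	trq: 15.493 4.012 1.285
step 3	theta: -0.876 0.487 0.168	w: 0.059 -0.008 -0.014	tip: -0.403 0.226 0.792	trq: 15.660 4.080 1.313
step 4	theta: -0.875 0.487 0.168	w: 0.049 -0.006 -0.010	tip: -0.403 0.226 0.793	trq: 15.812 4.144 1.340
step 5	theta: -0.875 0.487 0.168	w: 0.040 -0.004 -0.007	tip: -0.403 0.226 0.793	trq: 15.952 4.203 1.365
step 6	theta: -0.874 0.487 0.168	w: 0.033 -0.002 -0.005	tip: -0.402 0.226 0.793	trq: 16.079 4.258 1.389
step 7	theta: -0.874 0.487 0.168	w: 0.026 -0.001 -0.003	tip: -0.402 0.226 0.793	trq: 16.194 4.309 1.411
step 8	theta: -0.874 0.487 0.168	w: 0.021 -0.000 -0.002	tip: -0.402 0.226 0.793	trq: 16.299 4.356 1.432
step 9	theta: -0.874 0.487 0.168	w: 0.016 0.000 -0.001	tip: -0.402 0.226 0.793	trq: 16.394 4.399 1.451
step 10	theta: -0.874 0.487 0.168	w: 0.011 0.001 0.000	tip: -0.402 0.226 0.793	trq: 16.480 4.439 1.469
step 11	theta: -0.873 0.487 0.168	w: 0.008 0.001 0.001	tip: -0.402 0.226 0.793	trq: 16.558 4.475 1.485
step 12	theta: -0.873 0.487 0.168	w: 0.005 0.001 0.001	tip: -0.402 0.226 0.793	trq: 16.628 4.508 1.500
step 13	theta: -0.873 0.487 0.168	w: 0.002 0.001 0.001	tip: -0.402 0.226 0.793	trq: 16.691 4.538 1.514
step 14	theta: -0.873 0.487 0.168	w: -0.000 0.001 0.002	tip: -0.402 0.226 0.793	trq: 16.748 4.565 1.526
step 15	theta: -0.873 0.487 0.168	w: -0.002 0.001 0.002	tip: -0.402 0.226 0.793	trq: 16.799 4.590 1.538
step 16	theta: -0.873 0.487 0.168	w: -0.004 0.001 0.002	tip: -0.402 0.226 0.793	trq: 16.845 4.613 1.548
step 17	theta: -0.873 0.487 0.168	w: -0.005 0.001 0.002	tip: -0.402 0.226 0.793	trq: 122.593 66.008 17.372
step 18	theta: -0.876 0.515 0.129	w: -0.414 5.507 -7.715	tip: -0.400 0.226 0.794	trq: 2.902 -3.492 -0.556
step 19	theta: -0.879 0.563 0.061	w: -0.243 4.202 -5.945	tip: -0.398 0.225 0.795	trq: 4.214 -2.758 -0.379
step 20	theta: -0.881 0.600 0.008	w: -0.127 3.184 -4.532	tip: -0.395 0.224 0.796	trq: 5.419 -2.085 -0.194
step 21	theta: -0.882 0.628 -0.031	w: -0.051 2.397 -3.421	tip: -0.393 0.223 0.797	trq: 6.525 -1.467 -0.013
step 22	theta: -0.882 0.649 -0.061	w: -0.002 1.787 -2.552	tip: -0.390 0.222 0.797	trq: 7.540 -0.899 0.161
step 23	theta: -0.882 0.664 -0.083	w: 0.028 1.311 -1.868	tip: -0.389 0.222 0.798	trq: 8.474 -0.379 0.324
step 24	theta: -0.881 0.675 -0.099	w: 0.045 0.936 -1.328	tip: -0.387 0.221 0.798	trq: 9.330 0.098 0.476
step 25	theta: -0.881 0.683 -0.110	w: 0.055 0.637 -0.898	tip: -0.386 0.221 0.799	trq: 10.110 0.534 0.618
step 26	theta: -0.880 0.688 -0.117	w: 0.059 0.399 -0.555	tip: -0.384 0.220 0.799	trq: 10.823 0.934 0.749
step 27	theta: -0.880 0.691 -0.121	w: 0.059 0.207 -0.280	tip: -0.384 0.220 0.799	trq: 11.472 1.299 0.870
step 28	theta: -0.879 0.692 -0.123	w: 0.058 0.052 -0.060	tip: -0.383 0.220 0.799	trq: 12.063 1.633 0.981
step 29	theta: -0.878 0.692 -0.123	w: 0.050 -0.042 0.073	tip: -0.382 0.220 0.800	trq: 12.601 1.928 1.089
step 30	theta: -0.878 0.692 -0.122	w: 0.037 -0.091 0.140	tip: -0.382 0.220 0.800	trq: 13.090 2.187 1.193
step 31	theta: -0.878 0.691 -0.120	w: 0.026 -0.130 0.194	tip: -0.382 0.220 0.800	trq: 13.534 2.422 1.287
step 32	theta: -0.878 0.689 -0.118	w: 0.016 -0.161 0.236	tip: -0.382 0.220 0.800	trq: 13.937 2.637 1.372
step 33	theta: -0.877 0.687 -0.115	w: 0.007 -0.186 0.269	tip: -0.382 0.220 0.800	trq: 14.301 2.833 1.450
step 34	theta: -0.877 0.685 -0.113	w: -0.001 -0.206 0.295	tip: -0.382 0.220 0.800	trq: 14.630 3.011 1.520
step 35	theta: -0.877 0.683 -0.110	w: -0.008 -0.222 0.314	tip: -0.383 0.220 0.800	trq: 14.926 3.173 1.583
step 36	theta: -0.878 0.681 -0.106	w: -0.014 -0.234 0.329	tip: -0.383 0.220 0.800	trq: 15.194 3.320 1.640
step 37	theta: -0.878 0.679 -0.103	w: -0.019 -0.243 0.339	tip: -0.383 0.220 0.800	trq: 15.435 3.454 1.692
step 38	theta: -0.878 0.676 -0.100	w: -0.023 -0.249 0.345	tip: -0.384 0.221 0.800	trq: 15.652 3.575 1.738
step 39	theta: -0.878 0.674 -0.096	w: -0.027 -0.253 0.349	tip: -0.384 0.221 0.800	trq: 15.847 3.685 1.779
step 40	theta: -0.878 0.671 -0.093	w: -0.030 -0.255 0.350	tip: -0.385 0.221 0.799	trq: 16.023 3.785 1.815
step 41	theta: -0.879 0.669 -0.089	w: -0.033 -0.256 0.349	tip: -0.386 0.221 0.799	trq: 16.182 3.875 1.848
step 42	theta: -0.879 0.666 -0.086	w: -0.035 -0.255 0.347	tip: -0.386 0.221 0.799	trq: 16.324 3.957 1.877
step 43	theta: -0.879 0.664 -0.082	w: -0.037 -0.254 0.343	tip: -0.387 0.221 0.799	trq: 16.452 4.030 1.902
step 44	theta: -0.880 0.661 -0.079	w: -0.038 -0.251 0.339	tip: -0.387 0.221 0.799	trq: 16.566 4.097 1.924
step 45	theta: -0.880 0.659 -0.075	w: -0.039 -0.248 0.333	tip: -0.388 0.222 0.798	trq: 16.668 4.156 1.944
step 46	theta: -0.881 0.656 -0.072	w: -0.040 -0.244 0.327	tip: -0.389 0.222 0.798	trq: 16.759 4.210 1.961
step 47	theta: -0.881 0.654 -0.069	w: -0.040 -0.240 0.321	tip: -0.389 0.222 0.798	trq: 16.840 4.258 1.975
step 48	theta: -0.881 0.651 -0.066	w: -0.041 -0.235 0.314	tip: -0.390 0.222 0.798	trq: 16.912 4.302 1.988
step 49	theta: -0.882 0.649 -0.063	w: -0.041 -0.230 0.307	tip: -0.391 0.222 0.797	trq: 16.976 4.340 1.998
step 50	theta: -0.882 0.647 -0.060	w: -0.040 -0.225 0.300	tip: -0.391 0.222 0.797	trq: 17.032 4.375 2.007
step 51	theta: -0.883 0.644 -0.057	w: -0.040 -0.219 0.293	tip: -0.392 0.222 0.797	trq: 17.081 4.406 2.014
step 52	theta: -0.883 0.642 -0.054	w: -0.039 -0.214 0.286	tip: -0.393 0.223 0.797	trq: 17.125 4.433 2.020
step 53	theta: -0.883 0.640 -0.051	w: -0.039 -0.209 0.279	tip: -0.393 0.223 0.796
max |trq| (N·m): 122.593


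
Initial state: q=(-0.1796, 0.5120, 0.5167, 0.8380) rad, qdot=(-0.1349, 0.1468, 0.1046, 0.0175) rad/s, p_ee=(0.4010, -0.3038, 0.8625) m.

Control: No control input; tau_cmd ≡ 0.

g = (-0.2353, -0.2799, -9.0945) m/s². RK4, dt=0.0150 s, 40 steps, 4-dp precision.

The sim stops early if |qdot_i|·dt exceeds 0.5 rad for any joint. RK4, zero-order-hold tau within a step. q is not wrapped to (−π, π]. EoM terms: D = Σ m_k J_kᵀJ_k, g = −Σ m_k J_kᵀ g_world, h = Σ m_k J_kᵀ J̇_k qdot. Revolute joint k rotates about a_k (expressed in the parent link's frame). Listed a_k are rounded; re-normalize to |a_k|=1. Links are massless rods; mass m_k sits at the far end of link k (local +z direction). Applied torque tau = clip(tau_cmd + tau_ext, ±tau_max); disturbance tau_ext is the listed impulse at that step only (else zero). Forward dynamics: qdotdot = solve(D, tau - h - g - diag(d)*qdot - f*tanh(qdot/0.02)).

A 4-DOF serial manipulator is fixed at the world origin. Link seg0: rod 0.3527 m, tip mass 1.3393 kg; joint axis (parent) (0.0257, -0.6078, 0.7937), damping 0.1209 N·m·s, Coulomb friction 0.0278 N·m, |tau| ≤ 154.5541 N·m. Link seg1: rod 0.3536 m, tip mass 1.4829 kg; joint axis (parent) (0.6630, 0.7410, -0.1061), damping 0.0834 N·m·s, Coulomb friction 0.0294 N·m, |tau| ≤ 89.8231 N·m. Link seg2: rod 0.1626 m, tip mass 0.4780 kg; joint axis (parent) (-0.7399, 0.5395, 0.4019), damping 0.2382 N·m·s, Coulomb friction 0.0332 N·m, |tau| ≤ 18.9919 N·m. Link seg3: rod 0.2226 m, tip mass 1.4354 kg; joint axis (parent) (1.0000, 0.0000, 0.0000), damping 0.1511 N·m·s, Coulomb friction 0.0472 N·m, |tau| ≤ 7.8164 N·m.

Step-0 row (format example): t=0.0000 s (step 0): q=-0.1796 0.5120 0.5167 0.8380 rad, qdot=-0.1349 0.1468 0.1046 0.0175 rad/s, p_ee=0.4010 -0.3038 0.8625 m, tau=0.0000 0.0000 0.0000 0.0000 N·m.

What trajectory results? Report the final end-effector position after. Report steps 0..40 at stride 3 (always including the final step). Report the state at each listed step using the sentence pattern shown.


t=0.0450 s (step 3): q=-0.1773 0.5320 0.5377 0.8627 rad, qdot=0.2385 0.7550 0.7805 0.9880 rad/s, p_ee=0.4081 -0.3101 0.8495 m, tau=0.0000 0.0000 0.0000 0.0000 N·m.
t=0.0900 s (step 6): q=-0.1578 0.5817 0.5822 0.9188 rad, qdot=0.6348 1.4766 1.1367 1.4169 rad/s, p_ee=0.4201 -0.3214 0.8208 m, tau=0.0000 0.0000 0.0000 0.0000 N·m.
t=0.1350 s (step 9): q=-0.1194 0.6668 0.6339 0.9828 rad, qdot=1.0745 2.3246 1.0804 1.3497 rad/s, p_ee=0.4362 -0.3370 0.7764 m, tau=0.0000 0.0000 0.0000 0.0000 N·m.
t=0.1800 s (step 12): q=-0.0609 0.7920 0.6713 1.0334 rad, qdot=1.5196 3.2431 0.4876 0.8254 rad/s, p_ee=0.4551 -0.3558 0.7155 m, tau=0.0000 0.0000 0.0000 0.0000 N·m.
t=0.2250 s (step 15): q=0.0144 0.9570 0.6708 1.0519 rad, qdot=1.7594 4.0465 -0.5330 -0.0331 rad/s, p_ee=0.4756 -0.3762 0.6370 m, tau=0.0000 0.0000 0.0000 0.0000 N·m.
t=0.2700 s (step 18): q=0.0889 1.1513 0.6271 1.0295 rad, qdot=1.4526 4.5473 -1.3261 -1.0221 rad/s, p_ee=0.4959 -0.3964 0.5393 m, tau=0.0000 0.0000 0.0000 0.0000 N·m.
t=0.3150 s (step 21): q=0.1363 1.3637 0.5627 0.9527 rad, qdot=0.5653 4.8770 -1.4022 -2.5028 rad/s, p_ee=0.5137 -0.4143 0.4219 m, tau=0.0000 0.0000 0.0000 0.0000 N·m.
t=0.3600 s (step 24): q=0.1334 1.5904 0.5113 0.7899 rad, qdot=-0.7579 5.2097 -0.7971 -4.9373 rad/s, p_ee=0.5253 -0.4270 0.2854 m, tau=0.0000 0.0000 0.0000 0.0000 N·m.
t=0.4050 s (step 27): q=0.0606 1.8336 0.4986 0.4900 rad, qdot=-2.5828 5.6134 0.3593 -8.4937 rad/s, p_ee=0.5222 -0.4288 0.1342 m, tau=0.0000 0.0000 0.0000 0.0000 N·m.
t=0.4500 s (step 30): q=-0.1080 2.0931 0.5741 0.0760 rad, qdot=-4.8867 5.8397 3.5093 -8.2826 rad/s, p_ee=0.4810 -0.4089 -0.0170 m, tau=0.0000 0.0000 0.0000 0.0000 N·m.
t=0.4950 s (step 33): q=-0.3565 2.3567 0.7980 -0.1351 rad, qdot=-5.8264 5.8777 5.2097 -1.3325 rad/s, p_ee=0.3769 -0.3665 -0.1510 m, tau=0.0000 0.0000 0.0000 0.0000 N·m.
t=0.5400 s (step 36): q=-0.6164 2.6105 0.9292 -0.1401 rad, qdot=-5.7182 5.1686 -0.0143 0.2130 rad/s, p_ee=0.2179 -0.3128 -0.2633 m, tau=0.0000 0.0000 0.0000 0.0000 N·m.
t=0.5850 s (step 39): q=-0.8763 2.8011 0.8041 -0.1247 rad, qdot=-5.8415 3.1558 -5.0951 0.8393 rad/s, p_ee=0.0159 -0.2364 -0.3340 m, tau=0.0000 0.0000 0.0000 0.0000 N·m.
t=0.6000 s (step 40): q=-0.9640 2.8427 0.7197 -0.1069 rad, qdot=-5.8515 2.3890 -6.0944 1.5505 rad/s, p_ee=-0.0567 -0.2027 -0.3408 m.
final p_ee position (m): -0.0567 -0.2027 -0.3408
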